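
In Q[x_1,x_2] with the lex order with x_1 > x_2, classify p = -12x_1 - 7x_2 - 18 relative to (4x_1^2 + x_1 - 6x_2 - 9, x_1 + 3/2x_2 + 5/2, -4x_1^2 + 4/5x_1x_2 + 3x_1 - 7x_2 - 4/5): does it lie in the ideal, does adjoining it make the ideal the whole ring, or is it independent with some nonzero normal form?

Adjoining -12x_1 - 7x_2 - 18 makes the ideal the whole ring: the system is inconsistent.

First compute the reduced Gröbner basis of I by Buchberger's algorithm.
f_1 = 4x_1^2 + x_1 - 6x_2 - 9, LT = x_1^2.
f_2 = x_1 + 3/2x_2 + 5/2, LT = x_1.
f_3 = -4x_1^2 + 4/5x_1x_2 + 3x_1 - 7x_2 - 4/5, LT = x_1^2.

S(f_1,f_2): lcm = x_1^2. S = -3/2x_1x_2 - 9/4x_1 - 3/2x_2 - 9/4.
  leading term x_1x_2: subtract (-3/2x_2)·f_2 from -3/2x_1x_2 - 9/4x_1 - 3/2x_2 - 9/4 → -9/4x_1 + 9/4x_2^2 + 9/4x_2 - 9/4
  leading term x_1: subtract (-9/4)·f_2 from -9/4x_1 + 9/4x_2^2 + 9/4x_2 - 9/4 → 9/4x_2^2 + 45/8x_2 + 27/8
  leading term x_2^2: no divisor's leading term divides it; move 9/4x_2^2 to the remainder.
  leading term x_2: no divisor's leading term divides it; move 45/8x_2 to the remainder.
  leading term 1: no divisor's leading term divides it; move 27/8 to the remainder.
  remainder 9/4x_2^2 + 45/8x_2 + 27/8 ≠ 0; add h_4 = 9/4x_2^2 + 45/8x_2 + 27/8 to the basis.

S(f_1,f_3): lcm = x_1^2. S = 1/5x_1x_2 + x_1 - 13/4x_2 - 49/20.
  leading term x_1x_2: subtract (1/5x_2)·f_2 from 1/5x_1x_2 + x_1 - 13/4x_2 - 49/20 → x_1 - 3/10x_2^2 - 15/4x_2 - 49/20
  leading term x_1: subtract (1)·f_2 from x_1 - 3/10x_2^2 - 15/4x_2 - 49/20 → -3/10x_2^2 - 21/4x_2 - 99/20
  leading term x_2^2: subtract (-2/15)·h_4 from -3/10x_2^2 - 21/4x_2 - 99/20 → -9/2x_2 - 9/2
  leading term x_2: no divisor's leading term divides it; move -9/2x_2 to the remainder.
  leading term 1: no divisor's leading term divides it; move -9/2 to the remainder.
  remainder -9/2x_2 - 9/2 ≠ 0; add h_5 = -9/2x_2 - 9/2 to the basis.

S(f_2,f_3): lcm = x_1^2. S = 17/10x_1x_2 + 13/4x_1 - 7/4x_2 - 1/5.
  leading term x_1x_2: subtract (17/10x_2)·f_2 from 17/10x_1x_2 + 13/4x_1 - 7/4x_2 - 1/5 → 13/4x_1 - 51/20x_2^2 - 6x_2 - 1/5
  leading term x_1: subtract (13/4)·f_2 from 13/4x_1 - 51/20x_2^2 - 6x_2 - 1/5 → -51/20x_2^2 - 87/8x_2 - 333/40
  leading term x_2^2: subtract (-17/15)·h_4 from -51/20x_2^2 - 87/8x_2 - 333/40 → -9/2x_2 - 9/2
  leading term x_2: subtract (1)·h_5 from -9/2x_2 - 9/2 → 0
  remainder 0.

S(f_1,h_4): leading monomials are coprime, so the S-polynomial reduces to 0 (Buchberger's first criterion).
S(f_2,h_4): leading monomials are coprime, so the S-polynomial reduces to 0 (Buchberger's first criterion).
S(f_3,h_4): leading monomials are coprime, so the S-polynomial reduces to 0 (Buchberger's first criterion).
S(f_1,h_5): leading monomials are coprime, so the S-polynomial reduces to 0 (Buchberger's first criterion).
S(f_2,h_5): leading monomials are coprime, so the S-polynomial reduces to 0 (Buchberger's first criterion).
S(f_3,h_5): leading monomials are coprime, so the S-polynomial reduces to 0 (Buchberger's first criterion).
S(h_4,h_5): lcm = x_2^2. S = 3/2x_2 + 3/2.
  leading term x_2: subtract (-1/3)·h_5 from 3/2x_2 + 3/2 → 0
  remainder 0.

Every S-polynomial of the final basis reduces to 0, so we have a Gröbner basis.
Inter-reduce: drop elements whose leading term is divisible by another's, tail-reduce, and make monic.
Reduced Gröbner basis: {x_1 + 1, x_2 + 1}.
Label its elements g_1 = x_1 + 1, g_2 = x_2 + 1.

Reduce p = -12x_1 - 7x_2 - 18 modulo G:
  leading term x_1: subtract (-12)·g_1 from -12x_1 - 7x_2 - 18 → -7x_2 - 6
  leading term x_2: subtract (-7)·g_2 from -7x_2 - 6 → 1
  leading term 1: no divisor's leading term divides it; move 1 to the remainder.
  normal form = 1.
The normal form is nonzero, so p ∉ I. Since p minus its normal form lies in I, I + (p) = I + (r) where r = 1; decide whether this ideal is the whole ring.
Here r = 1 is a nonzero constant, hence a unit: 1 ∈ I + (p), the Gröbner basis of I + (p) is {1}, and the enlarged system has no common solution — adjoining p is inconsistent.

The remainder on division by a Gröbner basis is unique — it is the normal form.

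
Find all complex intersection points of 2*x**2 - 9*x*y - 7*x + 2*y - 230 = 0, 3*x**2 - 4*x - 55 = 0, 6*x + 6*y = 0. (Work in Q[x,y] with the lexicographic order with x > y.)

{(5, -5)}

Compute a lex Gröbner basis by Buchberger's algorithm.
f_1 = 2*x**2 - 9*x*y - 7*x + 2*y - 230, LT = x**2.
f_2 = 3*x**2 - 4*x - 55, LT = x**2.
f_3 = 6*x + 6*y, LT = x.

S(f_1,f_2): lcm = x**2. S = -9/2*x*y - 13/6*x + y - 290/3.
  reduce S modulo (f_1, f_2, f_3):
  remainder 9/2*y**2 + 19/6*y - 290/3 ≠ 0; add h_4 = 9/2*y**2 + 19/6*y - 290/3 to the basis.

S(f_1,f_3): lcm = x**2. S = -11/2*x*y - 7/2*x + y - 115.
  reduce S modulo (f_1, f_2, f_3, h_4):
  remainder 17/27*y + 85/27 ≠ 0; add h_5 = 17/27*y + 85/27 to the basis.

The other S-polynomials (S(f_2,f_3), S(f_1,h_4), S(f_2,h_4), S(f_3,h_4), S(f_1,h_5), S(f_2,h_5), S(f_3,h_5), S(h_4,h_5)) all reduce to 0 modulo the current basis, so we have a Gröbner basis.
Inter-reduce: drop elements whose leading term is divisible by another's, tail-reduce, and make monic.
Reduced Gröbner basis: {x - 5, y + 5}.

From the last basis element, y + 5 = 0, so y takes values in {-5}. Each choice, substituted upward through the basis, yields the corresponding point(s) of the solution set.
  y = -5: the earlier basis element becomes x - 5 = 0, giving x = 5 — point (5, -5).
A lex Gröbner basis triangularizes the system, enabling back-substitution.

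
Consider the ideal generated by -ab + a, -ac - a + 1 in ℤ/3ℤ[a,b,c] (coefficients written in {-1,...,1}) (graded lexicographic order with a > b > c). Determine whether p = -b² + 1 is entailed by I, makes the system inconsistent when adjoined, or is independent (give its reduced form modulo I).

-b² + 1 lies in I (it reduces to 0).

First compute the reduced Gröbner basis of I by Buchberger's algorithm.
f_1 = -ab + a, LT = ab.
f_2 = -ac - a + 1, LT = ac.

S(f_1,f_2): lcm = abc. S = -ab - ac + b.
  leading term ab: subtract (1)·f_1 from -ab - ac + b → -ac - a + b
  leading term ac: subtract (1)·f_2 from -ac - a + b → b - 1
  leading term b: no divisor's leading term divides it; move b to the remainder.
  leading term 1: no divisor's leading term divides it; move -1 to the remainder.
  remainder b - 1 ≠ 0; add h_3 = b - 1 to the basis.

The other S-polynomials (S(f_1,h_3), S(f_2,h_3)) all reduce to 0 modulo the current basis, so we have a Gröbner basis.
Inter-reduce: drop elements whose leading term is divisible by another's, tail-reduce, and make monic.
Reduced Gröbner basis: {ac + a - 1, b - 1}.
Label its elements g_1 = ac + a - 1, g_2 = b - 1.

Reduce p = -b² + 1 modulo G:
  leading term b²: subtract (-b)·g_2 from -b² + 1 → -b + 1
  leading term b: subtract (-1)·g_2 from -b + 1 → 0
  normal form = 0.
Since the normal form is 0, p ∈ I.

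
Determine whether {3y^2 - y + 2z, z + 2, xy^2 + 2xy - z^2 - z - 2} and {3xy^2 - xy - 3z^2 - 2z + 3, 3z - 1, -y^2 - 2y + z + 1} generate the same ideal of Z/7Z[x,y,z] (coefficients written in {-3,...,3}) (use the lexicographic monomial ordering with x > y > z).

Two ideals are equal iff their reduced Gröbner bases coincide (the reduced basis is unique for a fixed ordering).
Buchberger on the first generating set:
f_1 = 3y^2 - y + 2z, LT = y^2.
f_2 = z + 2, LT = z.
f_3 = xy^2 + 2xy - z^2 - z - 2, LT = xy^2.

S(f_1,f_3): lcm = xy^2. S = 3xz + z^2 + z + 2.
  reduce S modulo (f_1, f_2, f_3):
  remainder x - 3 ≠ 0; add g_4 = x - 3 to the basis.

The other S-polynomials (S(f_1,f_2), S(f_2,f_3), S(f_1,g_4), S(f_2,g_4), S(f_3,g_4)) all reduce to 0 modulo the current basis, so we have a Gröbner basis.
Inter-reduce: drop elements whose leading term is divisible by another's, tail-reduce, and make monic.
Reduced Gröbner basis: {x - 3, y^2 + 2y + 1, z + 2}.

Buchberger on the second generating set:
h_1 = 3xy^2 - xy - 3z^2 - 2z + 3, LT = xy^2.
h_2 = 3z - 1, LT = z.
h_3 = -y^2 - 2y + z + 1, LT = y^2.

S(h_1,h_3): lcm = xy^2. S = xz + x - z^2 - 3z + 1.
  reduce S modulo (h_1, h_2, h_3):
  remainder -x + 3 ≠ 0; add k_4 = -x + 3 to the basis.

The other S-polynomials (S(h_1,h_2), S(h_2,h_3), S(h_1,k_4), S(h_2,k_4), S(h_3,k_4)) all reduce to 0 modulo the current basis, so we have a Gröbner basis.
Inter-reduce: drop elements whose leading term is divisible by another's, tail-reduce, and make monic.
Reduced Gröbner basis: {x - 3, y^2 + 2y + 1, z + 2}.

Same reduced basis, so the two generating sets span the same ideal.
The choice of monomial ordering does not affect the verdict — as long as both bases are computed under the same ordering, their equality decides ideal equality.

Yes, the ideals are equal.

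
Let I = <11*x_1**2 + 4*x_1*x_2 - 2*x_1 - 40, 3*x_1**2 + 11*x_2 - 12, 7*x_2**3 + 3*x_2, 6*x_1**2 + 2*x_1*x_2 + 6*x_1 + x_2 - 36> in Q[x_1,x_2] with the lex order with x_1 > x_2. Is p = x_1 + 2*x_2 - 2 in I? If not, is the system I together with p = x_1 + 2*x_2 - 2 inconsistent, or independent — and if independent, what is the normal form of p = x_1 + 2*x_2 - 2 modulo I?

First compute the reduced Gröbner basis of I by Buchberger's algorithm.
f_1 = 11*x_1**2 + 4*x_1*x_2 - 2*x_1 - 40, LT = x_1**2.
f_2 = 3*x_1**2 + 11*x_2 - 12, LT = x_1**2.
f_3 = 7*x_2**3 + 3*x_2, LT = x_2**3.
f_4 = 6*x_1**2 + 2*x_1*x_2 + 6*x_1 + x_2 - 36, LT = x_1**2.

S(f_1,f_2): lcm = x_1**2. S = 4/11*x_1*x_2 - 2/11*x_1 - 11/3*x_2 + 4/11.
  leading term x_1*x_2: no divisor's leading term divides it; move 4/11*x_1*x_2 to the remainder.
  leading term x_1: no divisor's leading term divides it; move -2/11*x_1 to the remainder.
  leading term x_2: no divisor's leading term divides it; move -11/3*x_2 to the remainder.
  leading term 1: no divisor's leading term divides it; move 4/11 to the remainder.
  remainder 4/11*x_1*x_2 - 2/11*x_1 - 11/3*x_2 + 4/11 ≠ 0; add h_5 = 4/11*x_1*x_2 - 2/11*x_1 - 11/3*x_2 + 4/11 to the basis.

S(f_1,f_4): lcm = x_1**2. S = 1/33*x_1*x_2 - 13/11*x_1 - 1/6*x_2 + 26/11.
  leading term x_1*x_2: subtract (1/12)·h_5 from 1/33*x_1*x_2 - 13/11*x_1 - 1/6*x_2 + 26/11 → -7/6*x_1 + 5/36*x_2 + 7/3
  leading term x_1: no divisor's leading term divides it; move -7/6*x_1 to the remainder.
  leading term x_2: no divisor's leading term divides it; move 5/36*x_2 to the remainder.
  leading term 1: no divisor's leading term divides it; move 7/3 to the remainder.
  remainder -7/6*x_1 + 5/36*x_2 + 7/3 ≠ 0; add h_6 = -7/6*x_1 + 5/36*x_2 + 7/3 to the basis.

S(f_1,h_5): lcm = x_1**2*x_2. S = 1/2*x_1**2 + 4/11*x_1*x_2**2 + 1307/132*x_1*x_2 - x_1 - 40/11*x_2.
  leading term x_1**2: subtract (1/22)·f_1 from 1/2*x_1**2 + 4/11*x_1*x_2**2 + 1307/132*x_1*x_2 - x_1 - 40/11*x_2 → 4/11*x_1*x_2**2 + 1283/132*x_1*x_2 - 10/11*x_1 - 40/11*x_2 + 20/11
  leading term x_1*x_2**2: subtract (x_2)·h_5 from 4/11*x_1*x_2**2 + 1283/132*x_1*x_2 - 10/11*x_1 - 40/11*x_2 + 20/11 → 1307/132*x_1*x_2 - 10/11*x_1 + 11/3*x_2**2 - 4*x_2 + 20/11
  leading term x_1*x_2: subtract (1307/48)·h_5 from 1307/132*x_1*x_2 - 10/11*x_1 + 11/3*x_2**2 - 4*x_2 + 20/11 → 97/24*x_1 + 11/3*x_2**2 + 13801/144*x_2 - 97/12
  leading term x_1: subtract (-97/28)·h_6 from 97/24*x_1 + 11/3*x_2**2 + 13801/144*x_2 - 97/12 → 11/3*x_2**2 + 2697/28*x_2
  leading term x_2**2: no divisor's leading term divides it; move 11/3*x_2**2 to the remainder.
  leading term x_2: no divisor's leading term divides it; move 2697/28*x_2 to the remainder.
  remainder 11/3*x_2**2 + 2697/28*x_2 ≠ 0; add h_7 = 11/3*x_2**2 + 2697/28*x_2 to the basis.

S(f_3,h_5): lcm = x_1*x_2**3. S = 1/2*x_1*x_2**2 + 3/7*x_1*x_2 + 121/12*x_2**3 - x_2**2.
  leading term x_1*x_2**2: subtract (11/8*x_2)·h_5 from 1/2*x_1*x_2**2 + 3/7*x_1*x_2 + 121/12*x_2**3 - x_2**2 → 19/28*x_1*x_2 + 121/12*x_2**3 + 97/24*x_2**2 - 1/2*x_2
  leading term x_1*x_2: subtract (209/112)·h_5 from 19/28*x_1*x_2 + 121/12*x_2**3 + 97/24*x_2**2 - 1/2*x_2 → 19/56*x_1 + 121/12*x_2**3 + 97/24*x_2**2 + 2131/336*x_2 - 19/28
  leading term x_1: subtract (-57/196)·h_6 from 19/56*x_1 + 121/12*x_2**3 + 97/24*x_2**2 + 2131/336*x_2 - 19/28 → 121/12*x_2**3 + 97/24*x_2**2 + 1251/196*x_2
  leading term x_2**3: subtract (121/84)·f_3 from 121/12*x_2**3 + 97/24*x_2**2 + 1251/196*x_2 → 97/24*x_2**2 + 101/49*x_2
  leading term x_2**2: subtract (97/88)·h_7 from 97/24*x_2**2 + 101/49*x_2 → -1795711/17248*x_2
  leading term x_2: no divisor's leading term divides it; move -1795711/17248*x_2 to the remainder.
  remainder -1795711/17248*x_2 ≠ 0; add h_8 = -1795711/17248*x_2 to the basis.

The other S-polynomials (S(f_1,f_3), S(f_2,f_3), S(f_2,f_4), S(f_3,f_4), S(f_2,h_5), S(f_4,h_5), S(f_1,h_6), S(f_2,h_6), S(f_3,h_6), S(f_4,h_6), S(h_5,h_6), S(f_1,h_7), S(f_2,h_7), S(f_3,h_7), S(f_4,h_7), S(h_5,h_7), S(h_6,h_7), S(f_1,h_8), S(f_2,h_8), S(f_3,h_8), S(f_4,h_8), S(h_5,h_8), S(h_6,h_8), S(h_7,h_8)) all reduce to 0 modulo the current basis, so we have a Gröbner basis.
Inter-reduce: drop elements whose leading term is divisible by another's, tail-reduce, and make monic.
Reduced Gröbner basis: {x_1 - 2, x_2}.
Label its elements g_1 = x_1 - 2, g_2 = x_2.

Reduce p = x_1 + 2*x_2 - 2 modulo G:
  leading term x_1: subtract (1)·g_1 from x_1 + 2*x_2 - 2 → 2*x_2
  leading term x_2: subtract (2)·g_2 from 2*x_2 → 0
  normal form = 0.
Since the normal form is 0, p ∈ I.

The remainder on division by a Gröbner basis is unique — it is the normal form.

x_1 + 2*x_2 - 2 lies in I (it reduces to 0).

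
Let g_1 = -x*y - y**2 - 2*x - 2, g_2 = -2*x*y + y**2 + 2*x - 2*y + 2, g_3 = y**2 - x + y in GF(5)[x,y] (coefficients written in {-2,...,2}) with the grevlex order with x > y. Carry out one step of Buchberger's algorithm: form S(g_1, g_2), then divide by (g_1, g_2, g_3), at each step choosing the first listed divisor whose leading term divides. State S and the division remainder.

S(g_1, g_2) = -y**2 - 2*x - y - 2; remainder on division = 2*x - 2.

lcm(LM(g_1), LM(g_2)) = x*y.
S = (lcm/LT(g_1))·g_1 − (lcm/LT(g_2))·g_2 = -y**2 - 2*x - y - 2.
Reduce S modulo (g_1, g_2, g_3) in that order:
  leading term y**2: subtract (-1)·g_3 from -y**2 - 2*x - y - 2 → 2*x - 2
  leading term x: no divisor's leading term divides it; move 2*x to the remainder.
  leading term 1: no divisor's leading term divides it; move -2 to the remainder.
The remainder 2*x - 2 is nonzero, so it would be added as the next basis element.
This is the inner loop of Buchberger's algorithm — each nonzero remainder becomes a new basis element.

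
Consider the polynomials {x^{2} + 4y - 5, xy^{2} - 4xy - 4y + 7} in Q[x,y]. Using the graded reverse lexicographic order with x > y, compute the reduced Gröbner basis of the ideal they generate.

G = {xy^{2} - 4xy - 4y + 7, y^{3} + xy - \tfrac{21}{4}y^{2} - \tfrac{7}{4}x + 5y, x^{2} + 4y - 5}

f_1 = x^{2} + 4y - 5, LT = x^{2}.
f_2 = xy^{2} - 4xy - 4y + 7, LT = xy^{2}.

S(f_1,f_2): lcm = x^{2}y^{2}. S = 4x^{2}y + 4y^{3} + 4xy - 5y^{2} - 7x.
  leading term x^{2}y: subtract (4y)·f_1 from 4x^{2}y + 4y^{3} + 4xy - 5y^{2} - 7x → 4y^{3} + 4xy - 21y^{2} - 7x + 20y
  leading term y^{3}: no divisor's leading term divides it; move 4y^{3} to the remainder.
  leading term xy: no divisor's leading term divides it; move 4xy to the remainder.
  leading term y^{2}: no divisor's leading term divides it; move -21y^{2} to the remainder.
  leading term x: no divisor's leading term divides it; move -7x to the remainder.
  leading term y: no divisor's leading term divides it; move 20y to the remainder.
  remainder 4y^{3} + 4xy - 21y^{2} - 7x + 20y ≠ 0; add g_3 = 4y^{3} + 4xy - 21y^{2} - 7x + 20y to the basis.

The other S-polynomials (S(f_1,g_3), S(f_2,g_3)) all reduce to 0 modulo the current basis, so we have a Gröbner basis.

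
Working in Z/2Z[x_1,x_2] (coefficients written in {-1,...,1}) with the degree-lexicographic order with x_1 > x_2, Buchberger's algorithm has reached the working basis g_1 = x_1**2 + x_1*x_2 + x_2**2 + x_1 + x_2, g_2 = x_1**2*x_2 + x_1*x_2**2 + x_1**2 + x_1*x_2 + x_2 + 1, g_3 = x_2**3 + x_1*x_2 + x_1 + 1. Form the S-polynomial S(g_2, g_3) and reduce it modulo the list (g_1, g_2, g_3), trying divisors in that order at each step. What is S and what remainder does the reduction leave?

S(g_2, g_3) = x_1*x_2**4 + x_1**3*x_2 + x_1**2*x_2**2 + x_1*x_2**3 + x_1**3 + x_2**3 + x_1**2 + x_2**2; remainder on division = 0.

lcm(LM(g_2), LM(g_3)) = x_1**2*x_2**3.
S = (lcm/LT(g_2))·g_2 − (lcm/LT(g_3))·g_3 = x_1*x_2**4 + x_1**3*x_2 + x_1**2*x_2**2 + x_1*x_2**3 + x_1**3 + x_2**3 + x_1**2 + x_2**2.
Reduce S modulo (g_1, g_2, g_3) in that order:
  leading term x_1*x_2**4: subtract (x_1*x_2)·g_3 from x_1*x_2**4 + x_1**3*x_2 + x_1**2*x_2**2 + x_1*x_2**3 + x_1**3 + x_2**3 + x_1**2 + x_2**2 → x_1**3*x_2 + x_1*x_2**3 + x_1**3 + x_1**2*x_2 + x_2**3 + x_1**2 + x_1*x_2 + x_2**2
  leading term x_1**3*x_2: subtract (x_1*x_2)·g_1 from x_1**3*x_2 + x_1*x_2**3 + x_1**3 + x_1**2*x_2 + x_2**3 + x_1**2 + x_1*x_2 + x_2**2 → x_1**2*x_2**2 + x_1**3 + x_1*x_2**2 + x_2**3 + x_1**2 + x_1*x_2 + x_2**2
  leading term x_1**2*x_2**2: subtract (x_2**2)·g_1 from x_1**2*x_2**2 + x_1**3 + x_1*x_2**2 + x_2**3 + x_1**2 + x_1*x_2 + x_2**2 → x_1*x_2**3 + x_2**4 + x_1**3 + x_1**2 + x_1*x_2 + x_2**2
  leading term x_1*x_2**3: subtract (x_1)·g_3 from x_1*x_2**3 + x_2**4 + x_1**3 + x_1**2 + x_1*x_2 + x_2**2 → x_2**4 + x_1**3 + x_1**2*x_2 + x_1*x_2 + x_2**2 + x_1
  leading term x_2**4: subtract (x_2)·g_3 from x_2**4 + x_1**3 + x_1**2*x_2 + x_1*x_2 + x_2**2 + x_1 → x_1**3 + x_1**2*x_2 + x_1*x_2**2 + x_2**2 + x_1 + x_2
  leading term x_1**3: subtract (x_1)·g_1 from x_1**3 + x_1**2*x_2 + x_1*x_2**2 + x_2**2 + x_1 + x_2 → x_1**2 + x_1*x_2 + x_2**2 + x_1 + x_2
  leading term x_1**2: subtract (1)·g_1 from x_1**2 + x_1*x_2 + x_2**2 + x_1 + x_2 → 0
The remainder is 0, so this S-polynomial contributes no new basis element.
This is the inner loop of Buchberger's algorithm — each nonzero remainder becomes a new basis element.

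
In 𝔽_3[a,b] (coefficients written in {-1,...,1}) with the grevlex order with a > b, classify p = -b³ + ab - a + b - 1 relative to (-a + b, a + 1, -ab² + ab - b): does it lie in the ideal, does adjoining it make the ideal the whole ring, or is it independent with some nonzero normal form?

First compute the reduced Gröbner basis of I by Buchberger's algorithm.
f_1 = -a + b, LT = a.
f_2 = a + 1, LT = a.
f_3 = -ab² + ab - b, LT = ab².

S(f_1,f_2): lcm = a. S = -b - 1.
  leading term b: no divisor's leading term divides it; move -b to the remainder.
  leading term 1: no divisor's leading term divides it; move -1 to the remainder.
  remainder -b - 1 ≠ 0; add h_4 = -b - 1 to the basis.

The other S-polynomials (S(f_1,f_3), S(f_2,f_3), S(f_1,h_4), S(f_2,h_4), S(f_3,h_4)) all reduce to 0 modulo the current basis, so we have a Gröbner basis.
Inter-reduce: drop elements whose leading term is divisible by another's, tail-reduce, and make monic.
Reduced Gröbner basis: {a + 1, b + 1}.
Label its elements g_1 = a + 1, g_2 = b + 1.

Reduce p = -b³ + ab - a + b - 1 modulo G:
  leading term b³: subtract (-b²)·g_2 from -b³ + ab - a + b - 1 → ab + b² - a + b - 1
  leading term ab: subtract (b)·g_1 from ab + b² - a + b - 1 → b² - a - 1
  leading term b²: subtract (b)·g_2 from b² - a - 1 → -a - b - 1
  leading term a: subtract (-1)·g_1 from -a - b - 1 → -b
  leading term b: subtract (-1)·g_2 from -b → 1
  leading term 1: no divisor's leading term divides it; move 1 to the remainder.
  normal form = 1.
The normal form is nonzero, so p ∉ I. Since p minus its normal form lies in I, I + (p) = I + (r) where r = 1; decide whether this ideal is the whole ring.
Here r = 1 is a nonzero constant, hence a unit: 1 ∈ I + (p), the Gröbner basis of I + (p) is {1}, and the enlarged system has no common solution — adjoining p is inconsistent.

Adjoining -b³ + ab - a + b - 1 makes the ideal the whole ring: the system is inconsistent.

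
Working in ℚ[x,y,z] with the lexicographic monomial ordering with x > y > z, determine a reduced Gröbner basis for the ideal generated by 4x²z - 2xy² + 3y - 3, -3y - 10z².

G = {x²z - 50/9xz⁴ - 5/2z² - ¾, y + 10/3z²}

f_1 = 4x²z - 2xy² + 3y - 3, LT = x²z.
f_2 = -3y - 10z², LT = y.

The S-polynomials (S(f_1,f_2)) all reduce to 0 modulo the current basis, so we have a Gröbner basis.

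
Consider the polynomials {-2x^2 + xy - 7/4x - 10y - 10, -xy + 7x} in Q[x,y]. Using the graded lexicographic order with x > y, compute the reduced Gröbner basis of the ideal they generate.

f_1 = -2x^2 + xy - 7/4x - 10y - 10, LT = x^2.
f_2 = -xy + 7x, LT = xy.

S(f_1,f_2): lcm = x^2y. S = -1/2xy^2 + 7x^2 + 7/8xy + 5y^2 + 5y.
  leading term xy^2: subtract (1/2y)·f_2 from -1/2xy^2 + 7x^2 + 7/8xy + 5y^2 + 5y → 7x^2 - 21/8xy + 5y^2 + 5y
  leading term x^2: subtract (-7/2)·f_1 from 7x^2 - 21/8xy + 5y^2 + 5y → 7/8xy + 5y^2 - 49/8x - 30y - 35
  leading term xy: subtract (-7/8)·f_2 from 7/8xy + 5y^2 - 49/8x - 30y - 35 → 5y^2 - 30y - 35
  leading term y^2: no divisor's leading term divides it; move 5y^2 to the remainder.
  leading term y: no divisor's leading term divides it; move -30y to the remainder.
  leading term 1: no divisor's leading term divides it; move -35 to the remainder.
  remainder 5y^2 - 30y - 35 ≠ 0; add g_3 = 5y^2 - 30y - 35 to the basis.

S(f_1,g_3): leading monomials are coprime, so the S-polynomial reduces to 0 (Buchberger's first criterion).
S(f_2,g_3): lcm = xy^2. S = -xy + 7x.
  leading term xy: subtract (1)·f_2 from -xy + 7x → 0
  remainder 0.

Every S-polynomial of the final basis reduces to 0, so we have a Gröbner basis.

G = {x^2 - 21/8x + 5y + 5, xy - 7x, y^2 - 6y - 7}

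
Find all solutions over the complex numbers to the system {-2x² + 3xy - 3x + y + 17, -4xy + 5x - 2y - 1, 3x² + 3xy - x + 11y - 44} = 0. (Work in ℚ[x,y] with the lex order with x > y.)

Compute a lex Gröbner basis by Buchberger's algorithm.
f_1 = -2x² + 3xy - 3x + y + 17, LT = x².
f_2 = -4xy + 5x - 2y - 1, LT = xy.
f_3 = 3x² + 3xy - x + 11y - 44, LT = x².

S(f_1,f_2): lcm = x²y. S = 5/4x² - 3/2xy² + xy - ¼x - ½y² - 17/2y.
  leading term x²: subtract (-⅝)·f_1 from 5/4x² - 3/2xy² + xy - ¼x - ½y² - 17/2y → -3/2xy² + 23/8xy - 17/8x - ½y² - 63/8y + 85/8
  leading term xy²: subtract (⅜y)·f_2 from -3/2xy² + 23/8xy - 17/8x - ½y² - 63/8y + 85/8 → xy - 17/8x + ¼y² - 15/2y + 85/8
  leading term xy: subtract (-¼)·f_2 from xy - 17/8x + ¼y² - 15/2y + 85/8 → -⅞x + ¼y² - 8y + 83/8
  leading term x: no divisor's leading term divides it; move -⅞x to the remainder.
  leading term y²: no divisor's leading term divides it; move ¼y² to the remainder.
  leading term y: no divisor's leading term divides it; move -8y to the remainder.
  leading term 1: no divisor's leading term divides it; move 83/8 to the remainder.
  remainder -⅞x + ¼y² - 8y + 83/8 ≠ 0; add h_4 = -⅞x + ¼y² - 8y + 83/8 to the basis.

S(f_1,f_3): lcm = x². S = -5/2xy + 11/6x - 25/6y + 37/6.
  leading term xy: subtract (⅝)·f_2 from -5/2xy + 11/6x - 25/6y + 37/6 → -31/24x - 35/12y + 163/24
  leading term x: subtract (31/21)·h_4 from -31/24x - 35/12y + 163/24 → -31/84y² + 249/28y - 179/21
  leading term y²: no divisor's leading term divides it; move -31/84y² to the remainder.
  leading term y: no divisor's leading term divides it; move 249/28y to the remainder.
  leading term 1: no divisor's leading term divides it; move -179/21 to the remainder.
  remainder -31/84y² + 249/28y - 179/21 ≠ 0; add h_5 = -31/84y² + 249/28y - 179/21 to the basis.

S(f_2,f_3): lcm = x²y. S = -5/4x² - xy² + ⅚xy + ¼x - 11/3y² + 44/3y.
  leading term x²: subtract (⅝)·f_1 from -5/4x² - xy² + ⅚xy + ¼x - 11/3y² + 44/3y → -xy² - 25/24xy + 17/8x - 11/3y² + 337/24y - 85/8
  leading term xy²: subtract (¼y)·f_2 from -xy² - 25/24xy + 17/8x - 11/3y² + 337/24y - 85/8 → -55/24xy + 17/8x - 19/6y² + 343/24y - 85/8
  leading term xy: subtract (55/96)·f_2 from -55/24xy + 17/8x - 19/6y² + 343/24y - 85/8 → -71/96x - 19/6y² + 247/16y - 965/96
  leading term x: subtract (71/84)·h_4 from -71/96x - 19/6y² + 247/16y - 965/96 → -1135/336y² + 7459/336y - 527/28
  leading term y²: subtract (1135/124)·h_5 from -1135/336y² + 7459/336y - 527/28 → -11011/186y + 11011/186
  leading term y: no divisor's leading term divides it; move -11011/186y to the remainder.
  leading term 1: no divisor's leading term divides it; move 11011/186 to the remainder.
  remainder -11011/186y + 11011/186 ≠ 0; add h_6 = -11011/186y + 11011/186 to the basis.

S(f_1,h_4): lcm = x². S = 2/7xy² - 149/14xy + 187/14x - ½y - 17/2.
  leading term xy²: subtract (-1/14y)·f_2 from 2/7xy² - 149/14xy + 187/14x - ½y - 17/2 → -72/7xy + 187/14x - 1/7y² - 4/7y - 17/2
  leading term xy: subtract (18/7)·f_2 from -72/7xy + 187/14x - 1/7y² - 4/7y - 17/2 → ½x - 1/7y² + 32/7y - 83/14
  leading term x: subtract (-4/7)·h_4 from ½x - 1/7y² + 32/7y - 83/14 → 0
  remainder 0.

S(f_2,h_4): lcm = xy. S = -5/4x + 2/7y³ - 64/7y² + 173/14y + ¼.
  leading term x: subtract (10/7)·h_4 from -5/4x + 2/7y³ - 64/7y² + 173/14y + ¼ → 2/7y³ - 19/2y² + 333/14y - 102/7
  leading term y³: subtract (-24/31y)·h_5 from 2/7y³ - 19/2y² + 333/14y - 102/7 → -1135/434y² + 7459/434y - 102/7
  leading term y²: subtract (6810/961)·h_5 from -1135/434y² + 7459/434y - 102/7 → -44044/961y + 44044/961
  leading term y: subtract (24/31)·h_6 from -44044/961y + 44044/961 → 0
  remainder 0.

S(f_3,h_4): lcm = x². S = 2/7xy² - 57/7xy + 242/21x + 11/3y - 44/3.
  leading term xy²: subtract (-1/14y)·f_2 from 2/7xy² - 57/7xy + 242/21x + 11/3y - 44/3 → -109/14xy + 242/21x - 1/7y² + 151/42y - 44/3
  leading term xy: subtract (109/56)·f_2 from -109/14xy + 242/21x - 1/7y² + 151/42y - 44/3 → 43/24x - 1/7y² + 629/84y - 2137/168
  leading term x: subtract (-43/21)·h_4 from 43/24x - 1/7y² + 629/84y - 2137/168 → 31/84y² - 249/28y + 179/21
  leading term y²: subtract (-1)·h_5 from 31/84y² - 249/28y + 179/21 → 0
  remainder 0.

S(f_1,h_5): leading monomials are coprime, so the S-polynomial reduces to 0 (Buchberger's first criterion).
S(f_2,h_5): lcm = xy². S = 2833/124xy - 716/31x + ½y² + ¼y.
  leading term xy: subtract (-2833/496)·f_2 from 2833/124xy - 716/31x + ½y² + ¼y → 2709/496x + ½y² - 2771/248y - 2833/496
  leading term x: subtract (-387/62)·h_4 from 2709/496x + ½y² - 2771/248y - 2833/496 → 511/248y² - 15155/248y + 3661/62
  leading term y²: subtract (-10731/1922)·h_5 from 511/248y² - 15155/248y + 3661/62 → -11011/961y + 11011/961
  leading term y: subtract (6/31)·h_6 from -11011/961y + 11011/961 → 0
  remainder 0.

S(f_3,h_5): leading monomials are coprime, so the S-polynomial reduces to 0 (Buchberger's first criterion).
S(h_4,h_5): leading monomials are coprime, so the S-polynomial reduces to 0 (Buchberger's first criterion).
S(f_1,h_6): leading monomials are coprime, so the S-polynomial reduces to 0 (Buchberger's first criterion).
S(f_2,h_6): lcm = xy. S = -¼x + ½y + ¼.
  leading term x: subtract (2/7)·h_4 from -¼x + ½y + ¼ → -1/14y² + 39/14y - 19/7
  leading term y²: subtract (6/31)·h_5 from -1/14y² + 39/14y - 19/7 → 33/31y - 33/31
  leading term y: subtract (-18/1001)·h_6 from 33/31y - 33/31 → 0
  remainder 0.

S(f_3,h_6): leading monomials are coprime, so the S-polynomial reduces to 0 (Buchberger's first criterion).
S(h_4,h_6): leading monomials are coprime, so the S-polynomial reduces to 0 (Buchberger's first criterion).
S(h_5,h_6): lcm = y². S = -716/31y + 716/31.
  leading term y: subtract (4296/11011)·h_6 from -716/31y + 716/31 → 0
  remainder 0.

Every S-polynomial of the final basis reduces to 0, so we have a Gröbner basis.
Inter-reduce: drop elements whose leading term is divisible by another's, tail-reduce, and make monic.
Reduced Gröbner basis: {x - 3, y - 1}.

Since the basis is lex-ordered, y - 1 is univariate in y. Its roots are {1}. Back-substituting each root into the other basis elements fixes the other coordinates.
  y = 1: the earlier basis element becomes x - 3 = 0, giving x = 3 — point (3, 1).
Each listed point satisfies every original equation (direct substitution).

{(3, 1)}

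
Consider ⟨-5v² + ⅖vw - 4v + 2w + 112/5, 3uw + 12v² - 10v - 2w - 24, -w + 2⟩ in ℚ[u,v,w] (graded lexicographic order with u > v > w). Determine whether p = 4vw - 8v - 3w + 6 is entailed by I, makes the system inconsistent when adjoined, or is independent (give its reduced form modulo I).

4vw - 8v - 3w + 6 lies in I (it reduces to 0).

First compute the reduced Gröbner basis of I by Buchberger's algorithm.
f_1 = -5v² + ⅖vw - 4v + 2w + 112/5, LT = v².
f_2 = 3uw + 12v² - 10v - 2w - 24, LT = uw.
f_3 = -w + 2, LT = w.

S(f_2,f_3): lcm = uw. S = 4v² + 2u - 10/3v - ⅔w - 8.
  leading term v²: subtract (-⅘)·f_1 from 4v² + 2u - 10/3v - ⅔w - 8 → 8/25vw + 2u - 98/15v + 14/15w + 248/25
  leading term vw: subtract (-8/25v)·f_3 from 8/25vw + 2u - 98/15v + 14/15w + 248/25 → 2u - 442/75v + 14/15w + 248/25
  leading term u: no divisor's leading term divides it; move 2u to the remainder.
  leading term v: no divisor's leading term divides it; move -442/75v to the remainder.
  leading term w: subtract (-14/15)·f_3 from 14/15w + 248/25 → 884/75
  leading term 1: no divisor's leading term divides it; move 884/75 to the remainder.
  remainder 2u - 442/75v + 884/75 ≠ 0; add h_4 = 2u - 442/75v + 884/75 to the basis.

The other S-polynomials (S(f_1,f_2), S(f_1,f_3), S(f_1,h_4), S(f_2,h_4), S(f_3,h_4)) all reduce to 0 modulo the current basis, so we have a Gröbner basis.
Inter-reduce: drop elements whose leading term is divisible by another's, tail-reduce, and make monic.
Reduced Gröbner basis: {v² + 16/25v - 132/25, u - 221/75v + 442/75, w - 2}.
Label its elements g_1 = v² + 16/25v - 132/25, g_2 = u - 221/75v + 442/75, g_3 = w - 2.

Reduce p = 4vw - 8v - 3w + 6 modulo G:
  leading term vw: subtract (4v)·g_3 from 4vw - 8v - 3w + 6 → -3w + 6
  leading term w: subtract (-3)·g_3 from -3w + 6 → 0
  normal form = 0.
Since the normal form is 0, p ∈ I.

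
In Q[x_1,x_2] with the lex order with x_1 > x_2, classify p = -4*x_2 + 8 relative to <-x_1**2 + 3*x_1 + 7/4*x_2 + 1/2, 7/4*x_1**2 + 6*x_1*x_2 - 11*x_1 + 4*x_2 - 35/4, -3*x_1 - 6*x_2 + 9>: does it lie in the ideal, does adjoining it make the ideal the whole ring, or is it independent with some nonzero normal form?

First compute the reduced Gröbner basis of I by Buchberger's algorithm.
f_1 = -x_1**2 + 3*x_1 + 7/4*x_2 + 1/2, LT = x_1**2.
f_2 = 7/4*x_1**2 + 6*x_1*x_2 - 11*x_1 + 4*x_2 - 35/4, LT = x_1**2.
f_3 = -3*x_1 - 6*x_2 + 9, LT = x_1.

S(f_1,f_2): lcm = x_1**2. S = -24/7*x_1*x_2 + 23/7*x_1 - 113/28*x_2 + 9/2.
  leading term x_1*x_2: subtract (8/7*x_2)·f_3 from -24/7*x_1*x_2 + 23/7*x_1 - 113/28*x_2 + 9/2 → 23/7*x_1 + 48/7*x_2**2 - 401/28*x_2 + 9/2
  leading term x_1: subtract (-23/21)·f_3 from 23/7*x_1 + 48/7*x_2**2 - 401/28*x_2 + 9/2 → 48/7*x_2**2 - 585/28*x_2 + 201/14
  leading term x_2**2: no divisor's leading term divides it; move 48/7*x_2**2 to the remainder.
  leading term x_2: no divisor's leading term divides it; move -585/28*x_2 to the remainder.
  leading term 1: no divisor's leading term divides it; move 201/14 to the remainder.
  remainder 48/7*x_2**2 - 585/28*x_2 + 201/14 ≠ 0; add h_4 = 48/7*x_2**2 - 585/28*x_2 + 201/14 to the basis.

S(f_1,f_3): lcm = x_1**2. S = -2*x_1*x_2 - 7/4*x_2 - 1/2.
  leading term x_1*x_2: subtract (2/3*x_2)·f_3 from -2*x_1*x_2 - 7/4*x_2 - 1/2 → 4*x_2**2 - 31/4*x_2 - 1/2
  leading term x_2**2: subtract (7/12)·h_4 from 4*x_2**2 - 31/4*x_2 - 1/2 → 71/16*x_2 - 71/8
  leading term x_2: no divisor's leading term divides it; move 71/16*x_2 to the remainder.
  leading term 1: no divisor's leading term divides it; move -71/8 to the remainder.
  remainder 71/16*x_2 - 71/8 ≠ 0; add h_5 = 71/16*x_2 - 71/8 to the basis.

S(f_2,f_3): lcm = x_1**2. S = 10/7*x_1*x_2 - 23/7*x_1 + 16/7*x_2 - 5.
  leading term x_1*x_2: subtract (-10/21*x_2)·f_3 from 10/7*x_1*x_2 - 23/7*x_1 + 16/7*x_2 - 5 → -23/7*x_1 - 20/7*x_2**2 + 46/7*x_2 - 5
  leading term x_1: subtract (23/21)·f_3 from -23/7*x_1 - 20/7*x_2**2 + 46/7*x_2 - 5 → -20/7*x_2**2 + 92/7*x_2 - 104/7
  leading term x_2**2: subtract (-5/12)·h_4 from -20/7*x_2**2 + 92/7*x_2 - 104/7 → 71/16*x_2 - 71/8
  leading term x_2: subtract (1)·h_5 from 71/16*x_2 - 71/8 → 0
  remainder 0.

S(f_1,h_4): leading monomials are coprime, so the S-polynomial reduces to 0 (Buchberger's first criterion).
S(f_2,h_4): leading monomials are coprime, so the S-polynomial reduces to 0 (Buchberger's first criterion).
S(f_3,h_4): leading monomials are coprime, so the S-polynomial reduces to 0 (Buchberger's first criterion).
S(f_1,h_5): leading monomials are coprime, so the S-polynomial reduces to 0 (Buchberger's first criterion).
S(f_2,h_5): leading monomials are coprime, so the S-polynomial reduces to 0 (Buchberger's first criterion).
S(f_3,h_5): leading monomials are coprime, so the S-polynomial reduces to 0 (Buchberger's first criterion).
S(h_4,h_5): lcm = x_2**2. S = -67/64*x_2 + 67/32.
  leading term x_2: subtract (-67/284)·h_5 from -67/64*x_2 + 67/32 → 0
  remainder 0.

Every S-polynomial of the final basis reduces to 0, so we have a Gröbner basis.
Inter-reduce: drop elements whose leading term is divisible by another's, tail-reduce, and make monic.
Reduced Gröbner basis: {x_1 + 1, x_2 - 2}.
Label its elements g_1 = x_1 + 1, g_2 = x_2 - 2.

Reduce p = -4*x_2 + 8 modulo G:
  leading term x_2: subtract (-4)·g_2 from -4*x_2 + 8 → 0
  normal form = 0.
Since the normal form is 0, p ∈ I.

-4*x_2 + 8 lies in I (it reduces to 0).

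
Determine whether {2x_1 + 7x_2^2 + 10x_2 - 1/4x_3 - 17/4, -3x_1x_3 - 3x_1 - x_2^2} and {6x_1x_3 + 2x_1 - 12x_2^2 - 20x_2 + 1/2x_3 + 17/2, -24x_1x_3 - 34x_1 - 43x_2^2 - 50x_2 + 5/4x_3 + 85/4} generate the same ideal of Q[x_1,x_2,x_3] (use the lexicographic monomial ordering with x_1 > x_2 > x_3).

Yes, the ideals are equal.

For a fixed monomial order, each ideal has a unique reduced Gröbner basis; comparing bases decides equality.
Buchberger on the first generating set:
f_1 = 2x_1 + 7x_2^2 + 10x_2 - 1/4x_3 - 17/4, LT = x_1.
f_2 = -3x_1x_3 - 3x_1 - x_2^2, LT = x_1x_3.

S(f_1,f_2): lcm = x_1x_3. S = -x_1 + 7/2x_2^2x_3 - 1/3x_2^2 + 5x_2x_3 - 1/8x_3^2 - 17/8x_3.
  leading term x_1: subtract (-1/2)·f_1 from -x_1 + 7/2x_2^2x_3 - 1/3x_2^2 + 5x_2x_3 - 1/8x_3^2 - 17/8x_3 → 7/2x_2^2x_3 + 19/6x_2^2 + 5x_2x_3 + 5x_2 - 1/8x_3^2 - 9/4x_3 - 17/8
  leading term x_2^2x_3: no divisor's leading term divides it; move 7/2x_2^2x_3 to the remainder.
  leading term x_2^2: no divisor's leading term divides it; move 19/6x_2^2 to the remainder.
  leading term x_2x_3: no divisor's leading term divides it; move 5x_2x_3 to the remainder.
  leading term x_2: no divisor's leading term divides it; move 5x_2 to the remainder.
  leading term x_3^2: no divisor's leading term divides it; move -1/8x_3^2 to the remainder.
  leading term x_3: no divisor's leading term divides it; move -9/4x_3 to the remainder.
  leading term 1: no divisor's leading term divides it; move -17/8 to the remainder.
  remainder 7/2x_2^2x_3 + 19/6x_2^2 + 5x_2x_3 + 5x_2 - 1/8x_3^2 - 9/4x_3 - 17/8 ≠ 0; add g_3 = 7/2x_2^2x_3 + 19/6x_2^2 + 5x_2x_3 + 5x_2 - 1/8x_3^2 - 9/4x_3 - 17/8 to the basis.

The other S-polynomials (S(f_1,g_3), S(f_2,g_3)) all reduce to 0 modulo the current basis, so we have a Gröbner basis.
Inter-reduce: drop elements whose leading term is divisible by another's, tail-reduce, and make monic.
Reduced Gröbner basis: {x_1 + 7/2x_2^2 + 5x_2 - 1/8x_3 - 17/8, x_2^2x_3 + 19/21x_2^2 + 10/7x_2x_3 + 10/7x_2 - 1/28x_3^2 - 9/14x_3 - 17/28}.

Buchberger on the second generating set:
h_1 = 6x_1x_3 + 2x_1 - 12x_2^2 - 20x_2 + 1/2x_3 + 17/2, LT = x_1x_3.
h_2 = -24x_1x_3 - 34x_1 - 43x_2^2 - 50x_2 + 5/4x_3 + 85/4, LT = x_1x_3.

S(h_1,h_2): lcm = x_1x_3. S = -13/12x_1 - 91/24x_2^2 - 65/12x_2 + 13/96x_3 + 221/96.
  leading term x_1: no divisor's leading term divides it; move -13/12x_1 to the remainder.
  leading term x_2^2: no divisor's leading term divides it; move -91/24x_2^2 to the remainder.
  leading term x_2: no divisor's leading term divides it; move -65/12x_2 to the remainder.
  leading term x_3: no divisor's leading term divides it; move 13/96x_3 to the remainder.
  leading term 1: no divisor's leading term divides it; move 221/96 to the remainder.
  remainder -13/12x_1 - 91/24x_2^2 - 65/12x_2 + 13/96x_3 + 221/96 ≠ 0; add k_3 = -13/12x_1 - 91/24x_2^2 - 65/12x_2 + 13/96x_3 + 221/96 to the basis.

S(h_1,k_3): lcm = x_1x_3. S = 1/3x_1 - 7/2x_2^2x_3 - 2x_2^2 - 5x_2x_3 - 10/3x_2 + 1/8x_3^2 + 53/24x_3 + 17/12.
  leading term x_1: subtract (-4/13)·k_3 from 1/3x_1 - 7/2x_2^2x_3 - 2x_2^2 - 5x_2x_3 - 10/3x_2 + 1/8x_3^2 + 53/24x_3 + 17/12 → -7/2x_2^2x_3 - 19/6x_2^2 - 5x_2x_3 - 5x_2 + 1/8x_3^2 + 9/4x_3 + 17/8
  leading term x_2^2x_3: no divisor's leading term divides it; move -7/2x_2^2x_3 to the remainder.
  leading term x_2^2: no divisor's leading term divides it; move -19/6x_2^2 to the remainder.
  leading term x_2x_3: no divisor's leading term divides it; move -5x_2x_3 to the remainder.
  leading term x_2: no divisor's leading term divides it; move -5x_2 to the remainder.
  leading term x_3^2: no divisor's leading term divides it; move 1/8x_3^2 to the remainder.
  leading term x_3: no divisor's leading term divides it; move 9/4x_3 to the remainder.
  leading term 1: no divisor's leading term divides it; move 17/8 to the remainder.
  remainder -7/2x_2^2x_3 - 19/6x_2^2 - 5x_2x_3 - 5x_2 + 1/8x_3^2 + 9/4x_3 + 17/8 ≠ 0; add k_4 = -7/2x_2^2x_3 - 19/6x_2^2 - 5x_2x_3 - 5x_2 + 1/8x_3^2 + 9/4x_3 + 17/8 to the basis.

The other S-polynomials (S(h_2,k_3), S(h_1,k_4), S(h_2,k_4), S(k_3,k_4)) all reduce to 0 modulo the current basis, so we have a Gröbner basis.
Inter-reduce: drop elements whose leading term is divisible by another's, tail-reduce, and make monic.
Reduced Gröbner basis: {x_1 + 7/2x_2^2 + 5x_2 - 1/8x_3 - 17/8, x_2^2x_3 + 19/21x_2^2 + 10/7x_2x_3 + 10/7x_2 - 1/28x_3^2 - 9/14x_3 - 17/28}.

Same reduced basis, so the two generating sets span the same ideal.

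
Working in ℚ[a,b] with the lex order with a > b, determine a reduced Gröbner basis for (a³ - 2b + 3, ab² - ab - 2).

G = {a - ½b⁵ + 7/4b⁴ - 2b³ + ¾b², b⁷ - 9/2b⁶ + 15/2b⁵ - 11/2b⁴ + 3/2b³ - 4}

f_1 = a³ - 2b + 3, LT = a³.
f_2 = ab² - ab - 2, LT = ab².

S(f_1,f_2): lcm = a³b². S = a³b + 2a² - 2b³ + 3b².
  leading term a³b: subtract (b)·f_1 from a³b + 2a² - 2b³ + 3b² → 2a² - 2b³ + 5b² - 3b
  leading term a²: no divisor's leading term divides it; move 2a² to the remainder.
  leading term b³: no divisor's leading term divides it; move -2b³ to the remainder.
  leading term b²: no divisor's leading term divides it; move 5b² to the remainder.
  leading term b: no divisor's leading term divides it; move -3b to the remainder.
  remainder 2a² - 2b³ + 5b² - 3b ≠ 0; add g_3 = 2a² - 2b³ + 5b² - 3b to the basis.

S(f_2,g_3): lcm = a²b². S = -a²b - 2a + b⁵ - 5/2b⁴ + 3/2b³.
  leading term a²b: subtract (-½b)·g_3 from -a²b - 2a + b⁵ - 5/2b⁴ + 3/2b³ → -2a + b⁵ - 7/2b⁴ + 4b³ - 3/2b²
  leading term a: no divisor's leading term divides it; move -2a to the remainder.
  leading term b⁵: no divisor's leading term divides it; move b⁵ to the remainder.
  leading term b⁴: no divisor's leading term divides it; move -7/2b⁴ to the remainder.
  leading term b³: no divisor's leading term divides it; move 4b³ to the remainder.
  leading term b²: no divisor's leading term divides it; move -3/2b² to the remainder.
  remainder -2a + b⁵ - 7/2b⁴ + 4b³ - 3/2b² ≠ 0; add g_4 = -2a + b⁵ - 7/2b⁴ + 4b³ - 3/2b² to the basis.

S(f_2,g_4): lcm = ab². S = -ab + ½b⁷ - 7/4b⁶ + 2b⁵ - ¾b⁴ - 2.
  leading term ab: subtract (½b)·g_4 from -ab + ½b⁷ - 7/4b⁶ + 2b⁵ - ¾b⁴ - 2 → ½b⁷ - 9/4b⁶ + 15/4b⁵ - 11/4b⁴ + ¾b³ - 2
  leading term b⁷: no divisor's leading term divides it; move ½b⁷ to the remainder.
  leading term b⁶: no divisor's leading term divides it; move -9/4b⁶ to the remainder.
  leading term b⁵: no divisor's leading term divides it; move 15/4b⁵ to the remainder.
  leading term b⁴: no divisor's leading term divides it; move -11/4b⁴ to the remainder.
  leading term b³: no divisor's leading term divides it; move ¾b³ to the remainder.
  leading term 1: no divisor's leading term divides it; move -2 to the remainder.
  remainder ½b⁷ - 9/4b⁶ + 15/4b⁵ - 11/4b⁴ + ¾b³ - 2 ≠ 0; add g_5 = ½b⁷ - 9/4b⁶ + 15/4b⁵ - 11/4b⁴ + ¾b³ - 2 to the basis.

The other S-polynomials (S(f_1,g_3), S(f_1,g_4), S(g_3,g_4), S(f_1,g_5), S(f_2,g_5), S(g_3,g_5), S(g_4,g_5)) all reduce to 0 modulo the current basis, so we have a Gröbner basis.
Inter-reduce: drop elements whose leading term is divisible by another's, tail-reduce, and make monic.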